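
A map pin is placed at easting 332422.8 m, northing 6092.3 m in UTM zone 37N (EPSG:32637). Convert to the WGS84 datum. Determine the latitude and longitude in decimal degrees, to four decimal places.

Zone 37N: λ₀ = 39°, k₀ = 0.9996, false easting 500000 m.
Meridian distance M = (N − FN)/k₀ = 6094.7 m.
Inverse transverse Mercator on WGS84 gives φ = 0.05509979°, λ = 37.49419986°.

lat 0.0551°, lon 37.4942°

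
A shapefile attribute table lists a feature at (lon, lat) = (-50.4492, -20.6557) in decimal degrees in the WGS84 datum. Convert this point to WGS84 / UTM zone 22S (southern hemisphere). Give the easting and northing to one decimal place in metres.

E 557374.9 m, N 7715858.9 m

Zone 22 central meridian λ₀ = 6×22 − 183 = -51°; Δλ = +0.5508°.
Transverse Mercator on WGS84 with k₀ = 0.9996 gives E = 557374.902 m, N = 7715858.936 m.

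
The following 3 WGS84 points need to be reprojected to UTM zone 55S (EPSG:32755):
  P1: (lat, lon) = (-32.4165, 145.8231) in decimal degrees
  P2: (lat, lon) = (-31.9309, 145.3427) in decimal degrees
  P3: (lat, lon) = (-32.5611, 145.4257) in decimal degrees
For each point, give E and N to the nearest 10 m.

UTM zone 55S: λ₀ = 147°, k₀ = 0.9996.
P1 (-32.4165°, 145.8231°) → (389337.618, 6412787.583) m.
P2 (-31.9309°, 145.3427°) → (343332.171, 6466024.881) m.
P3 (-32.5611°, 145.4257°) → (352203.756, 6396274.874) m.

P1: E 389340 m, N 6412790 m; P2: E 343330 m, N 6466020 m; P3: E 352200 m, N 6396270 m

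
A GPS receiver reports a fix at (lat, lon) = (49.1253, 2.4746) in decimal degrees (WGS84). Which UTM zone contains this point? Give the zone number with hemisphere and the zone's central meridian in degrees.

Zone 31N, central meridian 3°

UTM zone = ⌊(λ + 180)/6⌋ + 1; 2.4746° ∈ [0°, 6°) → zone 31.
Hemisphere: N (φ ≥ 0).
Central meridian λ₀ = 6×31 − 183 = 3°.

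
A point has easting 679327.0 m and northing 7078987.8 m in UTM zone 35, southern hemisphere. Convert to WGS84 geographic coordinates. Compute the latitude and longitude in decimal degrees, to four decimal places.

Zone 35S: λ₀ = 27°, k₀ = 0.9996, false easting 500000 m, false northing 10000000 m.
Meridian distance M = (N − FN)/k₀ = -2922181.1 m.
Inverse transverse Mercator on WGS84 gives φ = -26.39800029°, λ = 28.79780045°.

lat -26.3980°, lon 28.7978°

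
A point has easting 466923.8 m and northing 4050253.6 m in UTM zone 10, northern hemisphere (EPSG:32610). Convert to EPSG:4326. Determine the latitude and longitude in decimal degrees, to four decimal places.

Zone 10N: λ₀ = -123°, k₀ = 0.9996, false easting 500000 m.
Meridian distance M = (N − FN)/k₀ = 4051874.3 m.
Inverse transverse Mercator on WGS84 gives φ = 36.59719989°, λ = -123.36980041°.

lat 36.5972°, lon -123.3698°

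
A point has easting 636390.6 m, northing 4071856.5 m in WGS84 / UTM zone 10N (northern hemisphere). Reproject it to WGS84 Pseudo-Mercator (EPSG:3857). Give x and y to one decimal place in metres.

x -13522145.5 m, y 4408861.1 m

Unproject from UTM 10N (λ₀ = -123°) → φ = 36.78269989°, λ = -121.47149969°.
Web Mercator (R = 6378137 m): x = -13522145.491 m, y = 4408861.082 m.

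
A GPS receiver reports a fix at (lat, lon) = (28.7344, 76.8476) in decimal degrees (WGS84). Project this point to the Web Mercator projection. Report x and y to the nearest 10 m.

Web Mercator is spherical with R = a = 6378137 m.
x = R·λ = 6378137 × 1.341243642 = 8554635.701 m.
y = R·ln tan(π/4 + φ/2) = 6378137 × 0.523959323 = 3341884.343 m.

x 8554640 m, y 3341880 m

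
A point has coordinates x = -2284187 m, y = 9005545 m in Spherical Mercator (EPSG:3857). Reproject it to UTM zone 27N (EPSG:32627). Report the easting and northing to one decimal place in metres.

Web Mercator inverse (R = 6378137 m) → φ = 62.61120081°, λ = -20.51920094°.
UTM 27N forward: E = 524676.854 m, N = 6942363.484 m.

E 524676.9 m, N 6942363.5 m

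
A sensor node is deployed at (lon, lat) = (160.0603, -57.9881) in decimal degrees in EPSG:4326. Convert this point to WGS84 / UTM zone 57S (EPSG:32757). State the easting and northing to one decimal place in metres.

Zone 57 central meridian λ₀ = 6×57 − 183 = 159°; Δλ = +1.0603°.
Transverse Mercator on WGS84 with k₀ = 0.9996 gives E = 562692.719 m, N = 3572122.804 m.

E 562692.7 m, N 3572122.8 m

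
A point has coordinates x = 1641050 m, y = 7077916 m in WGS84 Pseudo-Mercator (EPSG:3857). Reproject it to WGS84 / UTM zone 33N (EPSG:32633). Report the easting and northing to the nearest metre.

Web Mercator inverse (R = 6378137 m) → φ = 53.51010166°, λ = 14.74180297°.
UTM 33N forward: E = 482877.231 m, N = 5929048.594 m.

E 482877 m, N 5929049 m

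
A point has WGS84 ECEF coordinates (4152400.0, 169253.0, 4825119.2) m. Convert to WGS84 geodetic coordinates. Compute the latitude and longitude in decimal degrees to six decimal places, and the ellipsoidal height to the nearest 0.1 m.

λ = atan2(Y, X) = 2.33410015°; p = √(X²+Y²) = 4155848.0 m.
Bowring's method on WGS84 (a = 6378137 m, b = 6356752.314 m) gives φ = 49.45200003°, h = 2278.248 m.

lat 49.452000°, lon 2.334100°, h 2278.2 m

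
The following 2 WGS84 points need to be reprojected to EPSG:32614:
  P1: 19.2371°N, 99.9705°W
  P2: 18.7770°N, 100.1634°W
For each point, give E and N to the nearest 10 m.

P1: E 398000 m, N 2127350 m; P2: E 377380 m, N 2076550 m

UTM zone 14N: λ₀ = -99°, k₀ = 0.9996.
P1 (19.2371°, -99.9705°) → (397996.679, 2127347.032) m.
P2 (18.7770°, -100.1634°) → (377383.358, 2076554.036) m.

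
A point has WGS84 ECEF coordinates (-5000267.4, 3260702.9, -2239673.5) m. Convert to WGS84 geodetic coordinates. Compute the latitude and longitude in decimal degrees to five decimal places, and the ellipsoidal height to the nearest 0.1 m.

λ = atan2(Y, X) = 146.89139995°; p = √(X²+Y²) = 5969493.9 m.
Bowring's method on WGS84 (a = 6378137 m, b = 6356752.314 m) gives φ = -20.69229967°, h = 326.715 m.

lat -20.69230°, lon 146.89140°, h 326.7 m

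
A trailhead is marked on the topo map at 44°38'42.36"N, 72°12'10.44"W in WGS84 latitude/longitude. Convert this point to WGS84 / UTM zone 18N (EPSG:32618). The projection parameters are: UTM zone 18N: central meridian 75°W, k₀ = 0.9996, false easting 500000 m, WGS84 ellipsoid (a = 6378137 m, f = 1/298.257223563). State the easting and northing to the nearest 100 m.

Zone 18 central meridian λ₀ = 6×18 − 183 = -75°; Δλ = +2.7971°.
Transverse Mercator on WGS84 with k₀ = 0.9996 gives E = 721812.157 m, N = 4947332.956 m.

E 721800 m, N 4947300 m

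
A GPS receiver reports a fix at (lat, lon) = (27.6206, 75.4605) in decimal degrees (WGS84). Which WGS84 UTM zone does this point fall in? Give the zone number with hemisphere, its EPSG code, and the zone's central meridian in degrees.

Zone 43N (EPSG:32643), central meridian 75°

UTM zone = ⌊(λ + 180)/6⌋ + 1; 75.4605° ∈ [72°, 78°) → zone 43.
Hemisphere: N (φ ≥ 0).
Central meridian λ₀ = 6×43 − 183 = 75°.
EPSG code: 32643.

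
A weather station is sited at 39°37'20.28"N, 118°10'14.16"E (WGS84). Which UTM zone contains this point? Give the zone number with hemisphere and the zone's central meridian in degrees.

UTM zone = ⌊(λ + 180)/6⌋ + 1; 118.1706° ∈ [114°, 120°) → zone 50.
Hemisphere: N (φ ≥ 0).
Central meridian λ₀ = 6×50 − 183 = 117°.

Zone 50N, central meridian 117°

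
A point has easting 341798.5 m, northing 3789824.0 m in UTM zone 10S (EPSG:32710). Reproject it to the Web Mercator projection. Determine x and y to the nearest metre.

Unproject from UTM 10S (λ₀ = -123°) → φ = -56.01069998°, λ = -125.53760063°.
Web Mercator (R = 6378137 m): x = -13974781.777 m, y = -7560546.014 m.

x -13974782 m, y -7560546 m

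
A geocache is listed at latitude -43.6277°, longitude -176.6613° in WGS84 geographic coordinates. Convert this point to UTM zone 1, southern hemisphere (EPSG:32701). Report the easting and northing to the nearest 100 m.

Zone 1 central meridian λ₀ = 6×1 − 183 = -177°; Δλ = +0.3387°.
Transverse Mercator on WGS84 with k₀ = 0.9996 gives E = 527324.204 m, N = 5169420.624 m.

E 527300 m, N 5169400 m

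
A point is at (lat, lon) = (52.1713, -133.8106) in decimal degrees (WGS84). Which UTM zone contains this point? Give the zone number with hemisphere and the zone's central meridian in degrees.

UTM zone = ⌊(λ + 180)/6⌋ + 1; -133.8106° ∈ [-138°, -132°) → zone 8.
Hemisphere: N (φ ≥ 0).
Central meridian λ₀ = 6×8 − 183 = -135°.

Zone 8N, central meridian -135°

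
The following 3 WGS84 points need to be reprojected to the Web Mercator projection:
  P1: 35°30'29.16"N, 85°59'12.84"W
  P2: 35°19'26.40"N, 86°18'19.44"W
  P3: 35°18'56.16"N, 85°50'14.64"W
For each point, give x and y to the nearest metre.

P1: x -9572018 m, y 4233146 m; P2: x -9607473 m, y 4207999 m; P3: x -9555376 m, y 4206853 m

Web Mercator: x = R·λ, y = R·ln tan(π/4+φ/2), R = 6378137 m.
P1 (35.5081°, -85.9869°) → (-9572017.923, 4233146.086) m.
P2 (35.3240°, -86.3054°) → (-9607473.181, 4207999.087) m.
P3 (35.3156°, -85.8374°) → (-9555375.659, 4206853.064) m.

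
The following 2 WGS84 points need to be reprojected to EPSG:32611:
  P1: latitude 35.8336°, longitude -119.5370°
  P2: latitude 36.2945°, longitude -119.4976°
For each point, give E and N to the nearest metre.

UTM zone 11N: λ₀ = -117°, k₀ = 0.9996.
P1 (35.8336°, -119.5370°) → (270843.083, 3968463.800) m.
P2 (36.2945°, -119.4976°) → (275715.724, 4019508.310) m.

P1: E 270843 m, N 3968464 m; P2: E 275716 m, N 4019508 m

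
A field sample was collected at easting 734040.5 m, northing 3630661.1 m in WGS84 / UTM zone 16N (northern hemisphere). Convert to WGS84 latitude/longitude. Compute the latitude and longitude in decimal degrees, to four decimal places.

lat 32.7890°, lon -84.5009°

Zone 16N: λ₀ = -87°, k₀ = 0.9996, false easting 500000 m.
Meridian distance M = (N − FN)/k₀ = 3632113.9 m.
Inverse transverse Mercator on WGS84 gives φ = 32.78900041°, λ = -84.50090027°.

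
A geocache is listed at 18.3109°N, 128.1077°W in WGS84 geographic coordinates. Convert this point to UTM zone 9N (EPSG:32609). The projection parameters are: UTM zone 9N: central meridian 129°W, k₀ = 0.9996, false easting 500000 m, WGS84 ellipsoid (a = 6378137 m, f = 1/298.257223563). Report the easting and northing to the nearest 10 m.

E 594300 m, N 2024810 m

Zone 9 central meridian λ₀ = 6×9 − 183 = -129°; Δλ = +0.8923°.
Transverse Mercator on WGS84 with k₀ = 0.9996 gives E = 594297.378 m, N = 2024813.567 m.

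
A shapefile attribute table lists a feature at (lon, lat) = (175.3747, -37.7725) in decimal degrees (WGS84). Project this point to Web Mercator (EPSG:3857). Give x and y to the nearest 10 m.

Web Mercator is spherical with R = a = 6378137 m.
x = R·λ = 6378137 × 3.060865940 = 19522622.302 m.
y = R·ln tan(π/4 + φ/2) = 6378137 × -0.712956990 = -4547337.355 m.

x 19522620 m, y -4547340 m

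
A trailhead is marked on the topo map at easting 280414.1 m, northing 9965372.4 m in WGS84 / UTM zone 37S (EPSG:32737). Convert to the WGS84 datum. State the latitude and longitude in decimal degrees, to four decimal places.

lat -0.3131°, lon 37.0270°

Zone 37S: λ₀ = 39°, k₀ = 0.9996, false easting 500000 m, false northing 10000000 m.
Meridian distance M = (N − FN)/k₀ = -34641.5 m.
Inverse transverse Mercator on WGS84 gives φ = -0.31309975°, λ = 37.02700034°.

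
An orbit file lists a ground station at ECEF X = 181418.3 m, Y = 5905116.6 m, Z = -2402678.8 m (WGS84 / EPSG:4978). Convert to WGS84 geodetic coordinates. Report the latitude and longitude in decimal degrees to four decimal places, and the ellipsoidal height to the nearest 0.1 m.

lat -22.2656°, lon 88.2403°, h 2699.1 m

λ = atan2(Y, X) = 88.24029987°; p = √(X²+Y²) = 5907902.7 m.
Bowring's method on WGS84 (a = 6378137 m, b = 6356752.314 m) gives φ = -22.26559954°, h = 2699.130 m.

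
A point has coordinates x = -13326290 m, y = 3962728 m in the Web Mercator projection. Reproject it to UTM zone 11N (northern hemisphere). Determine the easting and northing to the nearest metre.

E 248067 m, N 3710733 m

Web Mercator inverse (R = 6378137 m) → φ = 33.50650025°, λ = -119.71209988°.
UTM 11N forward: E = 248067.389 m, N = 3710732.938 m.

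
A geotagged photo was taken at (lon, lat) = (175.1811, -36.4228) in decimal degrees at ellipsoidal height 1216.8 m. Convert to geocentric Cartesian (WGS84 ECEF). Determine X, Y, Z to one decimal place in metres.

WGS84: a = 6378137 m, e² = 0.006694380; N(φ) = a/√(1−e²sin²φ) = 6385676.370 m.
X = (N+h)·cosφ·cosλ = -5121095.824 m; Y = (N+h)·cosφ·sinλ = 431731.672 m; Z = (N(1−e²)+h)·sinφ = -3766767.181 m.

X -5121095.8 m, Y 431731.7 m, Z -3766767.2 m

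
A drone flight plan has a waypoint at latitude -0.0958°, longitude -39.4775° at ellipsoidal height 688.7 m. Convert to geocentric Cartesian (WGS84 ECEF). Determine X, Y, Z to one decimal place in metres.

X 4923644.9 m, Y -4055493.3 m, Z -10594.2 m

WGS84: a = 6378137 m, e² = 0.006694380; N(φ) = a/√(1−e²sin²φ) = 6378137.060 m.
X = (N+h)·cosφ·cosλ = 4923644.857 m; Y = (N+h)·cosφ·sinλ = -4055493.267 m; Z = (N(1−e²)+h)·sinφ = -10594.162 m.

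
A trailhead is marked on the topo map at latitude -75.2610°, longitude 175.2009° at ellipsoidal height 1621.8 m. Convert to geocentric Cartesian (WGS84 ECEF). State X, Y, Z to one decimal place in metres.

X -1622510.2 m, Y 136220.3 m, Z -6147810.1 m

WGS84: a = 6378137 m, e² = 0.006694380; N(φ) = a/√(1−e²sin²φ) = 6398198.229 m.
X = (N+h)·cosφ·cosλ = -1622510.179 m; Y = (N+h)·cosφ·sinλ = 136220.320 m; Z = (N(1−e²)+h)·sinφ = -6147810.103 m.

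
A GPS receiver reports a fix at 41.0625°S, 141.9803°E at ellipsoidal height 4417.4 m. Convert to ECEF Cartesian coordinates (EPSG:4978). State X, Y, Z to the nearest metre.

WGS84: a = 6378137 m, e² = 0.006694380; N(φ) = a/√(1−e²sin²φ) = 6387368.896 m.
X = (N+h)·cosφ·cosλ = -3796691.206 m; Y = (N+h)·cosφ·sinλ = 2968403.084 m; Z = (N(1−e²)+h)·sinφ = -4170560.795 m.

X -3796691 m, Y 2968403 m, Z -4170561 m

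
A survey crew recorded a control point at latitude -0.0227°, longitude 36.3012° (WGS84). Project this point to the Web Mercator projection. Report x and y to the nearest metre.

x 4041031 m, y -2527 m

Web Mercator is spherical with R = a = 6378137 m.
x = R·λ = 6378137 × 0.633575462 = 4041031.099 m.
y = R·ln tan(π/4 + φ/2) = 6378137 × -0.000396190 = -2526.953 m.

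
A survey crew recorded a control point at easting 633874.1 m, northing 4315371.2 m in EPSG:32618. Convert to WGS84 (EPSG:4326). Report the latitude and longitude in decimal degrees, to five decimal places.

lat 38.97710°, lon -73.45450°

Zone 18N: λ₀ = -75°, k₀ = 0.9996, false easting 500000 m.
Meridian distance M = (N − FN)/k₀ = 4317098.0 m.
Inverse transverse Mercator on WGS84 gives φ = 38.97709981°, λ = -73.45450011°.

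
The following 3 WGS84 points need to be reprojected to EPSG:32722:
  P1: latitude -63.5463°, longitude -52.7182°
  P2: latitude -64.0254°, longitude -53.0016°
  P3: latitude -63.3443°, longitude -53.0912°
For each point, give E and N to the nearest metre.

UTM zone 22S: λ₀ = -51°, k₀ = 0.9996.
P1 (-63.5463°, -52.7182°) → (414606.840, 2952394.827) m.
P2 (-64.0254°, -53.0016°) → (402198.544, 2898619.462) m.
P3 (-63.3443°, -53.0912°) → (395338.698, 2974341.696) m.

P1: E 414607 m, N 2952395 m; P2: E 402199 m, N 2898619 m; P3: E 395339 m, N 2974342 m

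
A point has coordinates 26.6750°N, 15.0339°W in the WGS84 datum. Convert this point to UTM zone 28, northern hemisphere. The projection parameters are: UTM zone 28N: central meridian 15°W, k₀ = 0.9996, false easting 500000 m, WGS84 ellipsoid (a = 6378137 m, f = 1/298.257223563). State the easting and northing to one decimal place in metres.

Zone 28 central meridian λ₀ = 6×28 − 183 = -15°; Δλ = -0.0339°.
Transverse Mercator on WGS84 with k₀ = 0.9996 gives E = 496626.990 m, N = 2950439.779 m.

E 496627.0 m, N 2950439.8 m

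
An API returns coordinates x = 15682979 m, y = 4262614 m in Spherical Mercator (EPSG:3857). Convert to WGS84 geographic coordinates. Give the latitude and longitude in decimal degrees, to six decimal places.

lat 35.723297°, lon 140.882597°

R = 6378137 m. λ = x/R = 140.88259736°.
φ = 2·arctan(exp(y/R)) − 90° = 2·arctan(1.95095) − 90° = 35.72329730°.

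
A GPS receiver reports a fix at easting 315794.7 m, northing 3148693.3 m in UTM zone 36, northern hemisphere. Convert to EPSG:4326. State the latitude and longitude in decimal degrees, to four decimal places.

Zone 36N: λ₀ = 33°, k₀ = 0.9996, false easting 500000 m.
Meridian distance M = (N − FN)/k₀ = 3149953.3 m.
Inverse transverse Mercator on WGS84 gives φ = 28.45180040°, λ = 31.11880042°.

lat 28.4518°, lon 31.1188°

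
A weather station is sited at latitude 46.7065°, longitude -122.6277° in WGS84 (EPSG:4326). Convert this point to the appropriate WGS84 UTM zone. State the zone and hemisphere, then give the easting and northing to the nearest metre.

Longitude -122.6277° lies in the 6° band [-126°, -120°), giving zone 10; latitude is north of the equator, so 10N.
Zone 10 central meridian λ₀ = 6×10 − 183 = -123°; Δλ = +0.3723°.
Transverse Mercator on WGS84 with k₀ = 0.9996 gives E = 528458.932 m, N = 5172616.658 m.

Zone 10N: E 528459 m, N 5172617 m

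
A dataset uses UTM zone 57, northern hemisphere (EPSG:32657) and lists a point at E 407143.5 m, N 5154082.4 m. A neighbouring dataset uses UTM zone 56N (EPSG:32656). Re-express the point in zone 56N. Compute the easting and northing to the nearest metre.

E 867226 m, N 5164522 m

UTM 57N → geographic: φ = 46.53389971°, λ = 157.78910027°.
UTM 56N (λ₀ = 153°) forward: E = 867225.548 m, N = 5164521.744 m.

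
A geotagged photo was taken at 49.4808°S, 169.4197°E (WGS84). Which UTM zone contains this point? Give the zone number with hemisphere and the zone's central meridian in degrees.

UTM zone = ⌊(λ + 180)/6⌋ + 1; 169.4197° ∈ [168°, 174°) → zone 59.
Hemisphere: S (φ < 0).
Central meridian λ₀ = 6×59 − 183 = 171°.

Zone 59S, central meridian 171°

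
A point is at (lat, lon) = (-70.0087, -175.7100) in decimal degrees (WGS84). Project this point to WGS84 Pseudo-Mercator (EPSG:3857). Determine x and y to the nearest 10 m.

Web Mercator is spherical with R = a = 6378137 m.
x = R·λ = 6378137 × -3.066718029 = -19559947.727 m.
y = R·ln tan(π/4 + φ/2) = 6378137 × -1.735859216 = -11071547.895 m.

x -19559950 m, y -11071550 m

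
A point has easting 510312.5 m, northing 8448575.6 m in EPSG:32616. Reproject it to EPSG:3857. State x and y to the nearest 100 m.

Unproject from UTM 16N (λ₀ = -87°) → φ = 76.11970002°, λ = -86.61489853°.
Web Mercator (R = 6378137 m): x = -9641926.399 m, y = 13432331.416 m.

x -9641900 m, y 13432300 m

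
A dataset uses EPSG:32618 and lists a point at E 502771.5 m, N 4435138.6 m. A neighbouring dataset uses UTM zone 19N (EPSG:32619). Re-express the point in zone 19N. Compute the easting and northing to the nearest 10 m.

E -9050 m, N 4452240 m

UTM 18N → geographic: φ = 40.06649985°, λ = -74.96749997°.
UTM 19N (λ₀ = -69°) forward: E = -9048.054 m, N = 4452235.329 m.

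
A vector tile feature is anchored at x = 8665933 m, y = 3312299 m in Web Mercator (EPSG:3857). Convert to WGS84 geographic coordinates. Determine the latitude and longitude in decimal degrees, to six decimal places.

lat 28.501098°, lon 77.847401°

R = 6378137 m. λ = x/R = 77.84740065°.
φ = 2·arctan(exp(y/R)) − 90° = 2·arctan(1.68089) − 90° = 28.50109844°.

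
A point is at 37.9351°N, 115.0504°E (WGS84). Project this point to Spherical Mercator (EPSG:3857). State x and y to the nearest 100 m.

x 12807400 m, y 4570300 m

Web Mercator is spherical with R = a = 6378137 m.
x = R·λ = 6378137 × 2.008008286 = 12807351.944 m.
y = R·ln tan(π/4 + φ/2) = 6378137 × 0.716551192 = 4570261.672 m.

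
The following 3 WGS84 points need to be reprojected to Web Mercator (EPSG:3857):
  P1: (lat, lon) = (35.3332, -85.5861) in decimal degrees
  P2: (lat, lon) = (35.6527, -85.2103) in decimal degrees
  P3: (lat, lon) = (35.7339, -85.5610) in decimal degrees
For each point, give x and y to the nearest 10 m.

Web Mercator: x = R·λ, y = R·ln tan(π/4+φ/2), R = 6378137 m.
P1 (35.3332°, -85.5861°) → (-9527401.071, 4209254.392) m.
P2 (35.6527°, -85.2103°) → (-9485567.206, 4252938.057) m.
P3 (35.7339°, -85.5610°) → (-9524606.952, 4264067.928) m.

P1: x -9527400 m, y 4209250 m; P2: x -9485570 m, y 4252940 m; P3: x -9524610 m, y 4264070 m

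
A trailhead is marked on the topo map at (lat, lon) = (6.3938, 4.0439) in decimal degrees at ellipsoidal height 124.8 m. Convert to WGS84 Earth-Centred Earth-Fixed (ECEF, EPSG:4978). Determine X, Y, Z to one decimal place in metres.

WGS84: a = 6378137 m, e² = 0.006694380; N(φ) = a/√(1−e²sin²φ) = 6378401.771 m.
X = (N+h)·cosφ·cosλ = 6323070.203 m; Y = (N+h)·cosφ·sinλ = 447020.826 m; Z = (N(1−e²)+h)·sinφ = 705566.5505 m.

X 6323070.2 m, Y 447020.8 m, Z 705566.6 m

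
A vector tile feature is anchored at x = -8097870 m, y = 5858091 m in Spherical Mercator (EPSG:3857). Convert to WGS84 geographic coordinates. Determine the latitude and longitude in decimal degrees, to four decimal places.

R = 6378137 m. λ = x/R = -72.74440390°.
φ = 2·arctan(exp(y/R)) − 90° = 2·arctan(2.50544) − 90° = 46.48299969°.

lat 46.4830°, lon -72.7444°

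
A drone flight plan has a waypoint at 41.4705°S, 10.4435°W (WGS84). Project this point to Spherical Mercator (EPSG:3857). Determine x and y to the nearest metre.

x -1162565 m, y -5081990 m

Web Mercator is spherical with R = a = 6378137 m.
x = R·λ = 6378137 × -0.182273460 = -1162565.102 m.
y = R·ln tan(π/4 + φ/2) = 6378137 × -0.796782819 = -5081989.976 m.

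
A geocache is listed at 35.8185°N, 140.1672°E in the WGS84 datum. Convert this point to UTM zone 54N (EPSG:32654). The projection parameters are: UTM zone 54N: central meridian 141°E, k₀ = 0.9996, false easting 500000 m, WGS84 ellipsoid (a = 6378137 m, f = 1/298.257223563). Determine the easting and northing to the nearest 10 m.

E 424770 m, N 3964140 m

Zone 54 central meridian λ₀ = 6×54 − 183 = 141°; Δλ = -0.8328°.
Transverse Mercator on WGS84 with k₀ = 0.9996 gives E = 424769.262 m, N = 3964137.733 m.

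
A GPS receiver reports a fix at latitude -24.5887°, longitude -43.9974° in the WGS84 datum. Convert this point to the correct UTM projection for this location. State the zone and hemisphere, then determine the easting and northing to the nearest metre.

Zone 23S: E 601510 m, N 7280224 m

Longitude -43.9974° lies in the 6° band [-48°, -42°), giving zone 23; latitude is south of the equator, so 23S.
Zone 23 central meridian λ₀ = 6×23 − 183 = -45°; Δλ = +1.0026°.
Transverse Mercator on WGS84 with k₀ = 0.9996 gives E = 601509.681 m, N = 7280224.080 m.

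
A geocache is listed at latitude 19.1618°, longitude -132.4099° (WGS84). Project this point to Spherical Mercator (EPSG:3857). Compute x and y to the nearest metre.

x -14739803 m, y 2173995 m

Web Mercator is spherical with R = a = 6378137 m.
x = R·λ = 6378137 × -2.310988717 = -14739802.644 m.
y = R·ln tan(π/4 + φ/2) = 6378137 × 0.340851025 = 2173994.536 m.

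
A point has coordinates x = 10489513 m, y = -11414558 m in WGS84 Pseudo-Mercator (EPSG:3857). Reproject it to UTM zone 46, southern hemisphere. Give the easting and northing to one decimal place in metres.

Web Mercator inverse (R = 6378137 m) → φ = -71.03589882°, λ = 94.22889851°.
UTM 46S forward: E = 544569.947 m, N = 2118147.386 m.

E 544569.9 m, N 2118147.4 m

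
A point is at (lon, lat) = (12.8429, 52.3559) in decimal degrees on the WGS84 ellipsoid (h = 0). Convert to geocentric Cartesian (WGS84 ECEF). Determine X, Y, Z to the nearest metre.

WGS84: a = 6378137 m, e² = 0.006694380; N(φ) = a/√(1−e²sin²φ) = 6391564.547 m.
X = (N+h)·cosφ·cosλ = 3806021.170 m; Y = (N+h)·cosφ·sinλ = 867704.145 m; Z = (N(1−e²)+h)·sinφ = 5027087.233 m.

X 3806021 m, Y 867704 m, Z 5027087 m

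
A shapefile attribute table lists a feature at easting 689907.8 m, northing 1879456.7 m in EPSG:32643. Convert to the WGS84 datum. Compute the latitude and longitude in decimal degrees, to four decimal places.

lat 16.9913°, lon 76.7838°

Zone 43N: λ₀ = 75°, k₀ = 0.9996, false easting 500000 m.
Meridian distance M = (N − FN)/k₀ = 1880208.8 m.
Inverse transverse Mercator on WGS84 gives φ = 16.99130015°, λ = 76.78379985°.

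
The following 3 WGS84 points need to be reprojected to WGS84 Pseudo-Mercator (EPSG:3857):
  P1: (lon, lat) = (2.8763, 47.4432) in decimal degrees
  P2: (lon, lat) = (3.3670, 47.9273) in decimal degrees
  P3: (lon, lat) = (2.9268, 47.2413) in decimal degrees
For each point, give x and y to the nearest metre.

P1: x 320188 m, y 6014718 m; P2: x 374813 m, y 6094769 m; P3: x 325810 m, y 5981550 m

Web Mercator: x = R·λ, y = R·ln tan(π/4+φ/2), R = 6378137 m.
P1 (47.4432°, 2.8763°) → (320188.251, 6014718.031) m.
P2 (47.9273°, 3.3670°) → (374812.726, 6094768.656) m.
P3 (47.2413°, 2.9268°) → (325809.886, 5981549.699) m.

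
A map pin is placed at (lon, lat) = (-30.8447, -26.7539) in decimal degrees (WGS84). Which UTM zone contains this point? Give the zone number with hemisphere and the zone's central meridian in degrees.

Zone 25S, central meridian -33°

UTM zone = ⌊(λ + 180)/6⌋ + 1; -30.8447° ∈ [-36°, -30°) → zone 25.
Hemisphere: S (φ < 0).
Central meridian λ₀ = 6×25 − 183 = -33°.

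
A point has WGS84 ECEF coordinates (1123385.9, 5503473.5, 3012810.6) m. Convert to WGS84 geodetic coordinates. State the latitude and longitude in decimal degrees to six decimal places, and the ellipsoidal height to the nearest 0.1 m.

λ = atan2(Y, X) = 78.46310017°; p = √(X²+Y²) = 5616957.9 m.
Bowring's method on WGS84 (a = 6378137 m, b = 6356752.314 m) gives φ = 28.36870029°, h = 609.967 m.

lat 28.368700°, lon 78.463100°, h 610.0 m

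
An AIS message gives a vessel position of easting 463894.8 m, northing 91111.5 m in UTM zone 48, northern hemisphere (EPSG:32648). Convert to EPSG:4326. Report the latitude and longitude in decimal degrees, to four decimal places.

lat 0.8243°, lon 104.6755°

Zone 48N: λ₀ = 105°, k₀ = 0.9996, false easting 500000 m.
Meridian distance M = (N − FN)/k₀ = 91148.0 m.
Inverse transverse Mercator on WGS84 gives φ = 0.82430044°, λ = 104.67550007°.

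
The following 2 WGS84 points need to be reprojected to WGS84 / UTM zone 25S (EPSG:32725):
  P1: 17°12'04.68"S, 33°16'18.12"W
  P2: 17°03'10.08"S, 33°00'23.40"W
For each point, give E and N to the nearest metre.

P1: E 471110 m, N 8098156 m; P2: E 499308 m, N 8114604 m

UTM zone 25S: λ₀ = -33°, k₀ = 0.9996.
P1 (-17.2013°, -33.2717°) → (471110.335, 8098155.676) m.
P2 (-17.0528°, -33.0065°) → (499308.313, 8114603.938) m.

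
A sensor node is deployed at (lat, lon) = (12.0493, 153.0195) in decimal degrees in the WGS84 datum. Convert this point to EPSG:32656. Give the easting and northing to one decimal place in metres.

E 502122.4 m, N 1332005.2 m

Zone 56 central meridian λ₀ = 6×56 − 183 = 153°; Δλ = +0.0195°.
Transverse Mercator on WGS84 with k₀ = 0.9996 gives E = 502122.366 m, N = 1332005.218 m.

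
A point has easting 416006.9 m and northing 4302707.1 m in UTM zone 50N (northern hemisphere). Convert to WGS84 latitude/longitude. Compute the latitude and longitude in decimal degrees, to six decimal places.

Zone 50N: λ₀ = 117°, k₀ = 0.9996, false easting 500000 m.
Meridian distance M = (N − FN)/k₀ = 4304428.9 m.
Inverse transverse Mercator on WGS84 gives φ = 38.86919998°, λ = 116.03180039°.

lat 38.869200°, lon 116.031800°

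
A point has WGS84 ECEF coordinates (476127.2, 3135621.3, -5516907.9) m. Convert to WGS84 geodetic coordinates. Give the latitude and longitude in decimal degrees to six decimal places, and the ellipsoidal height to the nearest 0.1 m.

λ = atan2(Y, X) = 81.36589964°; p = √(X²+Y²) = 3171564.0 m.
Bowring's method on WGS84 (a = 6378137 m, b = 6356752.314 m) gives φ = -60.27219990°, h = 1531.211 m.

lat -60.272200°, lon 81.365900°, h 1531.2 m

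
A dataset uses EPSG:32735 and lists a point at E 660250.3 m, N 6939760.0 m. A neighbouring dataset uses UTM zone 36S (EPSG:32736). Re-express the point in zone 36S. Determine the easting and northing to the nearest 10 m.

E 68200 m, N 6933150 m

UTM 35S → geographic: φ = -27.65679959°, λ = 28.62460002°.
UTM 36S (λ₀ = 33°) forward: E = 68203.909 m, N = 6933152.191 m.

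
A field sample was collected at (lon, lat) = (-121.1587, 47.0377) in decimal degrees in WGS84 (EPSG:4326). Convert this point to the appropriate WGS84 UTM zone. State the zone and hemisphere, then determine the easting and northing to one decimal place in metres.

Longitude -121.1587° lies in the 6° band [-126°, -120°), giving zone 10; latitude is north of the equator, so 10N.
Zone 10 central meridian λ₀ = 6×10 − 183 = -123°; Δλ = +1.8413°.
Transverse Mercator on WGS84 with k₀ = 0.9996 gives E = 639885.716 m, N = 5210998.761 m.

Zone 10N: E 639885.7 m, N 5210998.8 m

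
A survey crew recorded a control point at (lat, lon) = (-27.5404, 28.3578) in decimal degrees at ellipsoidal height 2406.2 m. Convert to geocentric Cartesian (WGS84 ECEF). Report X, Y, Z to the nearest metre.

X 4982186 m, Y 2689117 m, Z -2932553 m

WGS84: a = 6378137 m, e² = 0.006694380; N(φ) = a/√(1−e²sin²φ) = 6382706.065 m.
X = (N+h)·cosφ·cosλ = 4982185.763 m; Y = (N+h)·cosφ·sinλ = 2689117.354 m; Z = (N(1−e²)+h)·sinφ = -2932553.090 m.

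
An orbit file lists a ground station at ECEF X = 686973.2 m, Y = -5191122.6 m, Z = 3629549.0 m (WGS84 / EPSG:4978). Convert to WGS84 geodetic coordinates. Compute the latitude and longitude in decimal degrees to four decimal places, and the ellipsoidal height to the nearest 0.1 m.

λ = atan2(Y, X) = -82.46150014°; p = √(X²+Y²) = 5236381.0 m.
Bowring's method on WGS84 (a = 6378137 m, b = 6356752.314 m) gives φ = 34.90780020°, h = 114.639 m.

lat 34.9078°, lon -82.4615°, h 114.6 m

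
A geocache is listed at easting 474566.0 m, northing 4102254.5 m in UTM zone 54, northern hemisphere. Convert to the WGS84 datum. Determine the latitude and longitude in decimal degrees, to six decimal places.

Zone 54N: λ₀ = 141°, k₀ = 0.9996, false easting 500000 m.
Meridian distance M = (N − FN)/k₀ = 4103896.1 m.
Inverse transverse Mercator on WGS84 gives φ = 37.06620029°, λ = 140.71389996°.

lat 37.066200°, lon 140.713900°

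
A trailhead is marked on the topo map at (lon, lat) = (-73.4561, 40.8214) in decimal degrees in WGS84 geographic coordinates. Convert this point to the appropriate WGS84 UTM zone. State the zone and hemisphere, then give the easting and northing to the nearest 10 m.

Longitude -73.4561° lies in the 6° band [-78°, -72°), giving zone 18; latitude is north of the equator, so 18N.
Zone 18 central meridian λ₀ = 6×18 − 183 = -75°; Δλ = +1.5439°.
Transverse Mercator on WGS84 with k₀ = 0.9996 gives E = 630196.537 m, N = 4520077.917 m.

Zone 18N: E 630200 m, N 4520080 m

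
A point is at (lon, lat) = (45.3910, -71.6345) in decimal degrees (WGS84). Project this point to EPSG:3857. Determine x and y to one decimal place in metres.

Web Mercator is spherical with R = a = 6378137 m.
x = R·λ = 6378137 × 0.792222401 = 5052903.007 m.
y = R·ln tan(π/4 + φ/2) = 6378137 × -1.822286477 = -11622792.801 m.

x 5052903.0 m, y -11622792.8 m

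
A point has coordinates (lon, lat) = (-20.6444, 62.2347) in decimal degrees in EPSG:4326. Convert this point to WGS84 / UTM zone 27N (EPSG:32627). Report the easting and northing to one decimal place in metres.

Zone 27 central meridian λ₀ = 6×27 − 183 = -21°; Δλ = +0.3556°.
Transverse Mercator on WGS84 with k₀ = 0.9996 gives E = 518481.861 m, N = 6900377.159 m.

E 518481.9 m, N 6900377.2 m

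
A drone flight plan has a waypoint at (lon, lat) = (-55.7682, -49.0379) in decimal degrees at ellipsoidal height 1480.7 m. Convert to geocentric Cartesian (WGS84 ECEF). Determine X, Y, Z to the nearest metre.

WGS84: a = 6378137 m, e² = 0.006694380; N(φ) = a/√(1−e²sin²φ) = 6390345.959 m.
X = (N+h)·cosφ·cosλ = 2357178.224 m; Y = (N+h)·cosφ·sinλ = -3464344.901 m; Z = (N(1−e²)+h)·sinφ = -4794441.035 m.

X 2357178 m, Y -3464345 m, Z -4794441 m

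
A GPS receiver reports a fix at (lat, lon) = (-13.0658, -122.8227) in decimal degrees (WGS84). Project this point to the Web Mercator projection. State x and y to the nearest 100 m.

Web Mercator is spherical with R = a = 6378137 m.
x = R·λ = 6378137 × -2.143660511 = -13672560.422 m.
y = R·ln tan(π/4 + φ/2) = 6378137 × -0.230043783 = -1467250.766 m.

x -13672600 m, y -1467300 m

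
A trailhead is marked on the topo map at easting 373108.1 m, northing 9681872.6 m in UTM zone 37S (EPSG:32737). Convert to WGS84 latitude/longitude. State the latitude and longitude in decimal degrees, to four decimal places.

lat -2.8776°, lon 37.8583°

Zone 37S: λ₀ = 39°, k₀ = 0.9996, false easting 500000 m, false northing 10000000 m.
Meridian distance M = (N − FN)/k₀ = -318254.7 m.
Inverse transverse Mercator on WGS84 gives φ = -2.87759982°, λ = 37.85830013°.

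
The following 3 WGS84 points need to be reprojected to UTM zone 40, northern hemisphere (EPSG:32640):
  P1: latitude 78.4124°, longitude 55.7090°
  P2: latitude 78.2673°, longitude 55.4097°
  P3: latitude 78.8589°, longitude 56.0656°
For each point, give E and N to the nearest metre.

P1: E 471054 m, N 8704714 m; P2: E 463904 m, N 8688691 m; P3: E 479845 m, N 8754387 m

UTM zone 40N: λ₀ = 57°, k₀ = 0.9996.
P1 (78.4124°, 55.7090°) → (471053.525, 8704713.800) m.
P2 (78.2673°, 55.4097°) → (463903.980, 8688691.199) m.
P3 (78.8589°, 56.0656°) → (479845.057, 8754387.421) m.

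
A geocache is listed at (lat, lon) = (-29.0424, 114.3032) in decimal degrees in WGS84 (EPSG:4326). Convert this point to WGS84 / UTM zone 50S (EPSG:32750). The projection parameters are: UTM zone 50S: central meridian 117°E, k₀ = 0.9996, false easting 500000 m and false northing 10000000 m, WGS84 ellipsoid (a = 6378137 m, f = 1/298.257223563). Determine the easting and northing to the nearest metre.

E 237387 m, N 6784315 m

Zone 50 central meridian λ₀ = 6×50 − 183 = 117°; Δλ = -2.6968°.
Transverse Mercator on WGS84 with k₀ = 0.9996 gives E = 237387.497 m, N = 6784315.114 m.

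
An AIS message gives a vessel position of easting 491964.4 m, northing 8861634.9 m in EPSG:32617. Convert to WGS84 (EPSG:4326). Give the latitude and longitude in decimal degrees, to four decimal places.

lat 79.8210°, lon -81.4073°

Zone 17N: λ₀ = -81°, k₀ = 0.9996, false easting 500000 m.
Meridian distance M = (N − FN)/k₀ = 8865181.0 m.
Inverse transverse Mercator on WGS84 gives φ = 79.82099998°, λ = -81.40730139°.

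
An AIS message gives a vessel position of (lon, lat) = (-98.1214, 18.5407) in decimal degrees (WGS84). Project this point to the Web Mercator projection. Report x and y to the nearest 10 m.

x -10922820 m, y 2100930 m

Web Mercator is spherical with R = a = 6378137 m.
x = R·λ = 6378137 × -1.712541497 = -10922824.284 m.
y = R·ln tan(π/4 + φ/2) = 6378137 × 0.329396295 = 2100934.698 m.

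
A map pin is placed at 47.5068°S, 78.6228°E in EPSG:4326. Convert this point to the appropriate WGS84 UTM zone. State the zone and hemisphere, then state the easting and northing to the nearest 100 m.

Zone 44S: E 321000 m, N 4735800 m

Longitude 78.6228° lies in the 6° band [78°, 84°), giving zone 44; latitude is south of the equator, so 44S.
Zone 44 central meridian λ₀ = 6×44 − 183 = 81°; Δλ = -2.3772°.
Transverse Mercator on WGS84 with k₀ = 0.9996 gives E = 320992.463 m, N = 4735775.602 m.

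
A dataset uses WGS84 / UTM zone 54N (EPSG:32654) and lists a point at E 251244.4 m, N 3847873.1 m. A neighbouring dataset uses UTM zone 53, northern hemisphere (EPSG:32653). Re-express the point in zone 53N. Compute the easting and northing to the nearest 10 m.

UTM 54N → geographic: φ = 34.74270015°, λ = 138.28279979°.
UTM 53N (λ₀ = 135°) forward: E = 800553.673 m, N = 3849420.172 m.

E 800550 m, N 3849420 m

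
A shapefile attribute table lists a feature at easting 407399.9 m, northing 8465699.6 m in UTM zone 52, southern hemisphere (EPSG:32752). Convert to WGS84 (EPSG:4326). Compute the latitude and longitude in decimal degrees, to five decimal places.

lat -13.87710°, lon 128.14300°

Zone 52S: λ₀ = 129°, k₀ = 0.9996, false easting 500000 m, false northing 10000000 m.
Meridian distance M = (N − FN)/k₀ = -1534914.4 m.
Inverse transverse Mercator on WGS84 gives φ = -13.87710044°, λ = 128.14300042°.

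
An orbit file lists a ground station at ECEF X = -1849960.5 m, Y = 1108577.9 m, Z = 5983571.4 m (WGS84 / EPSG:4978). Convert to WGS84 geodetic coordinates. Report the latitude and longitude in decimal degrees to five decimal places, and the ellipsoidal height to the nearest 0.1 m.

λ = atan2(Y, X) = 149.06809993°; p = √(X²+Y²) = 2156687.0 m.
Bowring's method on WGS84 (a = 6378137 m, b = 6356752.314 m) gives φ = 70.30150022°, h = 1179.243 m.

lat 70.30150°, lon 149.06810°, h 1179.2 m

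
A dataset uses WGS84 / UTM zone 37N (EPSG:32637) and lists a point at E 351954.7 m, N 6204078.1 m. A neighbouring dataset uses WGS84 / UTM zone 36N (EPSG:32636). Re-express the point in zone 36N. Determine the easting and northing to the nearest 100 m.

E 726500 m, N 6207500 m

UTM 37N → geographic: φ = 55.95920021°, λ = 36.62849981°.
UTM 36N (λ₀ = 33°) forward: E = 726483.438 m, N = 6207484.536 m.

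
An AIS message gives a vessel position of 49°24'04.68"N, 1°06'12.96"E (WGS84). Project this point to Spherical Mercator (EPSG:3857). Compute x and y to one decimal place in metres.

x 122852.2 m, y 6343230.0 m

Web Mercator is spherical with R = a = 6378137 m.
x = R·λ = 6378137 × 0.019261454 = 122852.190 m.
y = R·ln tan(π/4 + φ/2) = 6378137 × 0.994527080 = 6343229.968 m.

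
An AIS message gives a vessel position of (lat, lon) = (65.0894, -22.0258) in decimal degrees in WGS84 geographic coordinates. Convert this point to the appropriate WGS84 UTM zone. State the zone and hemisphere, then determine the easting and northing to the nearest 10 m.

Longitude -22.0258° lies in the 6° band [-24°, -18°), giving zone 27; latitude is north of the equator, so 27N.
Zone 27 central meridian λ₀ = 6×27 − 183 = -21°; Δλ = -1.0258°.
Transverse Mercator on WGS84 with k₀ = 0.9996 gives E = 451790.087 m, N = 7218809.523 m.

Zone 27N: E 451790 m, N 7218810 m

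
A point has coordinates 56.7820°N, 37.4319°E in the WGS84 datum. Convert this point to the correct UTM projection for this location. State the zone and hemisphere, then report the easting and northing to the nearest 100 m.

Longitude 37.4319° lies in the 6° band [36°, 42°), giving zone 37; latitude is north of the equator, so 37N.
Zone 37 central meridian λ₀ = 6×37 − 183 = 39°; Δλ = -1.5681°.
Transverse Mercator on WGS84 with k₀ = 0.9996 gives E = 404189.732 m, N = 6294216.564 m.

Zone 37N: E 404200 m, N 6294200 m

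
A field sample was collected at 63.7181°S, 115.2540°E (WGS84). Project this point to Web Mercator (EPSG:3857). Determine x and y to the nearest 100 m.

Web Mercator is spherical with R = a = 6378137 m.
x = R·λ = 6378137 × 2.011561776 = 12830016.592 m.
y = R·ln tan(π/4 + φ/2) = 6378137 × -1.454740964 = -9278537.165 m.

x 12830000 m, y -9278500 m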